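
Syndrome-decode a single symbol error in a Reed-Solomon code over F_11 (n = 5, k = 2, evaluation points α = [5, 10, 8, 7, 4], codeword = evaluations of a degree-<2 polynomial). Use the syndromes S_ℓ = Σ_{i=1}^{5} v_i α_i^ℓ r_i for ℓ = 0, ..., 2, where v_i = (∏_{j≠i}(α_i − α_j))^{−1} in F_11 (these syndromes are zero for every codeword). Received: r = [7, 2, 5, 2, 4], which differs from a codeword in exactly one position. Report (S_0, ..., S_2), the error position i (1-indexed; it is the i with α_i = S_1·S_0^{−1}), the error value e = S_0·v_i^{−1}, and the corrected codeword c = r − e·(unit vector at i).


S = (6, 5, 6), error at position 2, error magnitude e = 2, c = [7, 0, 5, 2, 4].

Step 1: column multipliers v_i = (∏_{j≠i}(α_i − α_j))^{−1} mod 11.
  i = 1 (α = 5): (5−10)(5−8)(5−7)(5−4) = (−5)·(−3)·(−2)·1 = −30 ≡ 3, so v_1 = 3^{−1} = 4 (mod 11).
  i = 2 (α = 10): (10−5)(10−8)(10−7)(10−4) = 5·2·3·6 = 180 ≡ 4, so v_2 = 4^{−1} = 3 (mod 11).
  i = 3 (α = 8): (8−5)(8−10)(8−7)(8−4) = 3·(−2)·1·4 = −24 ≡ 9, so v_3 = 9^{−1} = 5 (mod 11).
  i = 4 (α = 7): (7−5)(7−10)(7−8)(7−4) = 2·(−3)·(−1)·3 = 18 ≡ 7, so v_4 = 7^{−1} = 8 (mod 11).
  i = 5 (α = 4): (4−5)(4−10)(4−8)(4−7) = (−1)·(−6)·(−4)·(−3) = 72 ≡ 6, so v_5 = 6^{−1} = 2 (mod 11).
  v = [4, 3, 5, 8, 2].
Step 2: syndromes of r = [7, 2, 5, 2, 4] (all sums mod 11).
  S_0 = Σ v_i r_i = 4·7 + 3·2 + 5·5 + 8·2 + 2·4 = 83 ≡ 6.
  S_1 = Σ v_i α_i r_i = 4·5·7 + 3·10·2 + 5·8·5 + 8·7·2 + 2·4·4 = 544 ≡ 5.
  α_i^2 mod 11 = [3, 1, 9, 5, 5].
  S_2 = Σ v_i α_i^2 r_i = 4·3·7 + 3·1·2 + 5·9·5 + 8·5·2 + 2·5·4 = 435 ≡ 6.
  S = (6, 5, 6) ≠ 0, so r is not a codeword (an error is present).
Step 3: locate the error. For a single error e at position i, S_ℓ = v_i·e·α_i^ℓ, so α_err = S_1/S_0.
  S_0^{−1} = 6^{−1} = 2 (mod 11), so α_err = 5·2 = 10 ≡ 10 = α_2. Error position i = 2.
  Consistency check: S_2/S_1 = 6·9 = 54 ≡ 10 = α_err ✓ (single-error assumption holds).
Step 4: error magnitude e = S_0/v_2 = S_0·∏_{j≠2}(α_2 − α_j) = 6·4 = 24 ≡ 2 (mod 11).
Step 5: correct position 2: c_2 = r_2 − e = 2 − 2 ≡ 0 (mod 11). Hence c = [7, 0, 5, 2, 4].
  Check: interpolating c through the α_i gives m(x) = 3 + 3·x (degree < 2) with m(α_i) = c_i for every i, so c is indeed a codeword.


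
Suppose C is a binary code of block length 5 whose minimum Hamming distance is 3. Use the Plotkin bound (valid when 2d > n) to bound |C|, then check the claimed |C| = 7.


Plotkin bound M ≤ 6; given |C| = 7 > bound (violated).

Check applicability: 2d = 6, n = 5.
2d − n = 1 > 0, so Plotkin applies.
Compute d/(2d−n) = 3/1 ≈ 3.0000.
⌊d/(2d−n)⌋ = 3.
Plotkin bound: M ≤ 2·3 = 6.
Given |C| = 7, check: VIOLATED.
This |C| is above the Plotkin bound, so no binary code with n = 5, d = 3 and 7 codewords exists.


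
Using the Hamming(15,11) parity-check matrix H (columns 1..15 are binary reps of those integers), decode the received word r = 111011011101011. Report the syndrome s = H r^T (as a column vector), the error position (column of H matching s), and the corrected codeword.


s = (0, 1, 0, 1)^T, error position = 5, corrected codeword c = 111001011101011

Compute s = H r^T mod 2 one row at a time:
  s_1 = 1 + 1 + 1 + 0 + 1 + 0 + 1 + 1 = 6 ≡ 0 (mod 2).
  s_2 = 0 + 1 + 1 + 0 + 1 + 0 + 1 + 1 = 5 ≡ 1 (mod 2).
  s_3 = 1 + 1 + 1 + 0 + 1 + 0 + 1 + 1 = 6 ≡ 0 (mod 2).
  s_4 = 1 + 1 + 1 + 0 + 1 + 0 + 0 + 1 = 5 ≡ 1 (mod 2).
s = (0, 1, 0, 1)^T — this equals column 5 of H (binary 0101), so error is at position 5.
Correct: flip bit 5 of r = 111011011101011 to get c = 111001011101011.


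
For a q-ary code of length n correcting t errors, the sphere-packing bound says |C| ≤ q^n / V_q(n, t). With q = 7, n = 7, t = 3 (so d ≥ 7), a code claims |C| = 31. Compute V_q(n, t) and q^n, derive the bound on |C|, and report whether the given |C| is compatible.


V_q(n, t) = 8359, q^n = 823543, Hamming bound = 98, |C| = 31 ≤ bound (satisfied).

Step 1: Compute V_q(n, t) = Σ_{j=0}^3 C(n, j) (q−1)^j.
  j = 0: C(7,0)·(6)^0 = 1·1 = 1.
  j = 1: C(7,1)·(6)^1 = 7·6 = 42.
  j = 2: C(7,2)·(6)^2 = 21·36 = 756.
  j = 3: C(7,3)·(6)^3 = 35·216 = 7560.
  V_q(n, t) = 1 + 42 + 756 + 7560 = 8359.
Step 2: q^n = 7^7 = 823543.
Step 3: Hamming bound ⌊q^n / V_q(n,t)⌋ = ⌊823543/8359⌋ = 98.
Step 4: Compare |C| = 31 to 98: satisfied.
The claimed |C| lies below the Hamming bound.


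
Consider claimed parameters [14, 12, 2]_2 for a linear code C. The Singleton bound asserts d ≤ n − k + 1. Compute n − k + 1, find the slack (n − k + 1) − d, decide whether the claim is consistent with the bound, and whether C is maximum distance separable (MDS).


Singleton RHS = n − k + 1 = 3, slack = 1, bound satisfied, not MDS.

Singleton bound: d ≤ n − k + 1.
Here n = 14, k = 12, so n − k + 1 = 3.
Given d = 2, check d ≤ 3: YES.
Slack = (n − k + 1) − d = 1.
The code is NOT MDS (slack = 1 > 0).
Description: the claimed parameters are [14, 12, 2]_2; such a code would be non-MDS.


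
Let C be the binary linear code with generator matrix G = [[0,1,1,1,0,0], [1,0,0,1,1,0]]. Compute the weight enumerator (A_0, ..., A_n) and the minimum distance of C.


Weight distribution: A_0 = 1, A_3 = 2, A_4 = 1. Minimum distance d = 3.

Enumerate all 2^2 = 4 messages m ∈ F_2^2.
For each, compute codeword c = mG in F_2^6, then tally its weight.
  m = 00 → c = 000000, weight = 0.
  m = 10 → c = 011100, weight = 3.
  m = 01 → c = 100110, weight = 3.
  m = 11 → c = 111010, weight = 4.
Tally weights:
  weight 0: 1 codewords.
  weight 3: 2 codewords.
  weight 4: 1 codewords.
Minimum distance d = smallest w > 0 with A_w > 0 = 3.
Sanity: Σ A_w = 4 = 2^2 = 4 ✓.


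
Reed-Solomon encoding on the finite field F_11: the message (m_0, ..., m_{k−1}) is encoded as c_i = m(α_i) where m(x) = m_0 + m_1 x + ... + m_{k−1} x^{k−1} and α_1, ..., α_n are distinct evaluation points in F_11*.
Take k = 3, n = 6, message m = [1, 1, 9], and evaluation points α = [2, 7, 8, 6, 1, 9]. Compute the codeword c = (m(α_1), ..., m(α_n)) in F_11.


c = [6, 9, 2, 1, 0, 2]

Message polynomial: m(x) = 1 + 1·x + 9·x^2 (mod 11).
For each evaluation point α_i, compute m(α_i) mod 11:
  α_1 = 2: Horner steps 9 → 8 → 6, so m(2) = 6.
  α_2 = 7: Horner steps 9 → 9 → 9, so m(7) = 9.
  α_3 = 8: Horner steps 9 → 7 → 2, so m(8) = 2.
  α_4 = 6: Horner steps 9 → 0 → 1, so m(6) = 1.
  α_5 = 1: Horner steps 9 → 10 → 0, so m(1) = 0.
  α_6 = 9: Horner steps 9 → 5 → 2, so m(9) = 2.
Codeword c = [6, 9, 2, 1, 0, 2] ∈ F_11^6.


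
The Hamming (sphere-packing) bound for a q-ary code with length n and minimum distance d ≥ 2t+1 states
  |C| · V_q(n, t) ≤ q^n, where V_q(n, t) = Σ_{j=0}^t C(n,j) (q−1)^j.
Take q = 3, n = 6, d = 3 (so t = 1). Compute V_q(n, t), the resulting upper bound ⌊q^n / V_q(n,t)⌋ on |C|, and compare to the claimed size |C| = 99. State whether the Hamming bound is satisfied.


V_q(n, t) = 13, q^n = 729, Hamming bound = 56, |C| = 99 > bound (violated).

Step 1: Compute V_q(n, t) = Σ_{j=0}^1 C(n, j) (q−1)^j.
  j = 0: C(6,0)·(2)^0 = 1·1 = 1.
  j = 1: C(6,1)·(2)^1 = 6·2 = 12.
  V_q(n, t) = 1 + 12 = 13.
Step 2: q^n = 3^6 = 729.
Step 3: Hamming bound ⌊q^n / V_q(n,t)⌋ = ⌊729/13⌋ = 56.
Step 4: Compare |C| = 99 to 56: violated.
The claimed |C| lies above the Hamming bound, so no 3-ary code of length 6 with d ≥ 3 can have 99 codewords.


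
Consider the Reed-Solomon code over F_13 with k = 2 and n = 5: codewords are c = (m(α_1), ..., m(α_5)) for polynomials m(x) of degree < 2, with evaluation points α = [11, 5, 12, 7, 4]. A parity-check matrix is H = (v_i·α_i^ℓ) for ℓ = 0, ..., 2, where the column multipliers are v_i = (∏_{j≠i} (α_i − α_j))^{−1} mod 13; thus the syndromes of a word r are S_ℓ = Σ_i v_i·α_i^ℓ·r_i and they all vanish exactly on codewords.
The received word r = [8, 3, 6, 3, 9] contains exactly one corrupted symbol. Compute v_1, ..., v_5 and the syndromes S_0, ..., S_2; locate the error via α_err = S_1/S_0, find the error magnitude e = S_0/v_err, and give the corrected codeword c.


S = (5, 12, 8), error at position 2, error magnitude e = 9, c = [8, 7, 6, 3, 9].

Step 1: column multipliers v_i = (∏_{j≠i}(α_i − α_j))^{−1} mod 13.
  i = 1 (α = 11): (11−5)(11−12)(11−7)(11−4) = 6·(−1)·4·7 = −168 ≡ 1, so v_1 = 1^{−1} = 1 (mod 13).
  i = 2 (α = 5): (5−11)(5−12)(5−7)(5−4) = (−6)·(−7)·(−2)·1 = −84 ≡ 7, so v_2 = 7^{−1} = 2 (mod 13).
  i = 3 (α = 12): (12−11)(12−5)(12−7)(12−4) = 1·7·5·8 = 280 ≡ 7, so v_3 = 7^{−1} = 2 (mod 13).
  i = 4 (α = 7): (7−11)(7−5)(7−12)(7−4) = (−4)·2·(−5)·3 = 120 ≡ 3, so v_4 = 3^{−1} = 9 (mod 13).
  i = 5 (α = 4): (4−11)(4−5)(4−12)(4−7) = (−7)·(−1)·(−8)·(−3) = 168 ≡ 12, so v_5 = 12^{−1} = 12 (mod 13).
  v = [1, 2, 2, 9, 12].
Step 2: syndromes of r = [8, 3, 6, 3, 9] (all sums mod 13).
  S_0 = Σ v_i r_i = 1·8 + 2·3 + 2·6 + 9·3 + 12·9 = 161 ≡ 5.
  S_1 = Σ v_i α_i r_i = 1·11·8 + 2·5·3 + 2·12·6 + 9·7·3 + 12·4·9 = 883 ≡ 12.
  α_i^2 mod 13 = [4, 12, 1, 10, 3].
  S_2 = Σ v_i α_i^2 r_i = 1·4·8 + 2·12·3 + 2·1·6 + 9·10·3 + 12·3·9 = 710 ≡ 8.
  S = (5, 12, 8) ≠ 0, so r is not a codeword (an error is present).
Step 3: locate the error. For a single error e at position i, S_ℓ = v_i·e·α_i^ℓ, so α_err = S_1/S_0.
  S_0^{−1} = 5^{−1} = 8 (mod 13), so α_err = 12·8 = 96 ≡ 5 = α_2. Error position i = 2.
  Consistency check: S_2/S_1 = 8·12 = 96 ≡ 5 = α_err ✓ (single-error assumption holds).
Step 4: error magnitude e = S_0/v_2 = S_0·∏_{j≠2}(α_2 − α_j) = 5·7 = 35 ≡ 9 (mod 13).
Step 5: correct position 2: c_2 = r_2 − e = 3 − 9 ≡ 7 (mod 13). Hence c = [8, 7, 6, 3, 9].
  Check: interpolating c through the α_i gives m(x) = 4 + 11·x (degree < 2) with m(α_i) = c_i for every i, so c is indeed a codeword.


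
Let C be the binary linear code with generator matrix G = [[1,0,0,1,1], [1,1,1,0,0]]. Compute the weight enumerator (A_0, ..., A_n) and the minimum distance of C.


Weight distribution: A_0 = 1, A_3 = 2, A_4 = 1. Minimum distance d = 3.

Enumerate all 2^2 = 4 messages m ∈ F_2^2.
For each, compute codeword c = mG in F_2^5, then tally its weight.
  m = 00 → c = 00000, weight = 0.
  m = 10 → c = 10011, weight = 3.
  m = 01 → c = 11100, weight = 3.
  m = 11 → c = 01111, weight = 4.
Tally weights:
  weight 0: 1 codewords.
  weight 3: 2 codewords.
  weight 4: 1 codewords.
Minimum distance d = smallest w > 0 with A_w > 0 = 3.
Sanity: Σ A_w = 4 = 2^2 = 4 ✓.


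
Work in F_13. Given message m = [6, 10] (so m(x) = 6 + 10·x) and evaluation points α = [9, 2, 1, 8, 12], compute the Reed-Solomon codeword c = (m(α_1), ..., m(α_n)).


c = [5, 0, 3, 8, 9]

Message polynomial: m(x) = 6 + 10·x (mod 13).
For each evaluation point α_i, compute m(α_i) mod 13:
  α_1 = 9: Horner steps 10 → 5, so m(9) = 5.
  α_2 = 2: Horner steps 10 → 0, so m(2) = 0.
  α_3 = 1: Horner steps 10 → 3, so m(1) = 3.
  α_4 = 8: Horner steps 10 → 8, so m(8) = 8.
  α_5 = 12: Horner steps 10 → 9, so m(12) = 9.
Codeword c = [5, 0, 3, 8, 9] ∈ F_13^5.


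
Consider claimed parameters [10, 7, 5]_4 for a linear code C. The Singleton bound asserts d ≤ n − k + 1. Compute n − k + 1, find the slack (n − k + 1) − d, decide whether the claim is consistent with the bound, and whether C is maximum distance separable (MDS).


Singleton RHS = n − k + 1 = 4, slack = -1, bound violated (no such code; not MDS).

Singleton bound: d ≤ n − k + 1.
Here n = 10, k = 7, so n − k + 1 = 4.
Given d = 5, check d ≤ 4: NO.
Slack = (n − k + 1) − d = -1.
The slack is negative: d = 5 exceeds n − k + 1 = 4 by 1, so the Singleton bound is violated and no linear [10, 7, 5]_4 code can exist. In particular it is not MDS (MDS requires d = n − k + 1 exactly).
Description: the claimed parameters are [10, 7, 5]_4; such a code would be impossible (violates the Singleton bound).


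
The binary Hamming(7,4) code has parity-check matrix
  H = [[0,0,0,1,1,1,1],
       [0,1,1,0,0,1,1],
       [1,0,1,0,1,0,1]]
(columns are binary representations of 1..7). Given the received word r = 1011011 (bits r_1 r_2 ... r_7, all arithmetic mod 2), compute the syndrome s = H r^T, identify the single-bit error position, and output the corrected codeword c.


s = (1, 1, 1)^T, error position = 7, corrected codeword c = 1011010

Compute s = H r^T mod 2 one row at a time:
  s_1 = 1 + 0 + 1 + 1 = 3 ≡ 1 (mod 2).
  s_2 = 0 + 1 + 1 + 1 = 3 ≡ 1 (mod 2).
  s_3 = 1 + 1 + 0 + 1 = 3 ≡ 1 (mod 2).
s = (1, 1, 1)^T — this equals column 7 of H (binary 111), so error is at position 7.
Correct: flip bit 7 of r = 1011011 to get c = 1011010.


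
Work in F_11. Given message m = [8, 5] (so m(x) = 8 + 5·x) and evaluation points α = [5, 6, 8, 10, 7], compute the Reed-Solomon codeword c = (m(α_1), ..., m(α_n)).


c = [0, 5, 4, 3, 10]

Message polynomial: m(x) = 8 + 5·x (mod 11).
For each evaluation point α_i, compute m(α_i) mod 11:
  α_1 = 5: Horner steps 5 → 0, so m(5) = 0.
  α_2 = 6: Horner steps 5 → 5, so m(6) = 5.
  α_3 = 8: Horner steps 5 → 4, so m(8) = 4.
  α_4 = 10: Horner steps 5 → 3, so m(10) = 3.
  α_5 = 7: Horner steps 5 → 10, so m(7) = 10.
Codeword c = [0, 5, 4, 3, 10] ∈ F_11^5.


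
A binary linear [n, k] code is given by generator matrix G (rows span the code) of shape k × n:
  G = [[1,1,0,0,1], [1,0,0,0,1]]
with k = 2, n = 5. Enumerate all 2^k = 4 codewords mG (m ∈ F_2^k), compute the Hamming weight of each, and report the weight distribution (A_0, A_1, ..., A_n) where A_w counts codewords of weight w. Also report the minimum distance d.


Weight distribution: A_0 = 1, A_1 = 1, A_2 = 1, A_3 = 1. Minimum distance d = 1.

Enumerate all 2^2 = 4 messages m ∈ F_2^2.
For each, compute codeword c = mG in F_2^5, then tally its weight.
  m = 00 → c = 00000, weight = 0.
  m = 10 → c = 11001, weight = 3.
  m = 01 → c = 10001, weight = 2.
  m = 11 → c = 01000, weight = 1.
Tally weights:
  weight 0: 1 codewords.
  weight 1: 1 codewords.
  weight 2: 1 codewords.
  weight 3: 1 codewords.
Minimum distance d = smallest w > 0 with A_w > 0 = 1.
Sanity: Σ A_w = 4 = 2^2 = 4 ✓.


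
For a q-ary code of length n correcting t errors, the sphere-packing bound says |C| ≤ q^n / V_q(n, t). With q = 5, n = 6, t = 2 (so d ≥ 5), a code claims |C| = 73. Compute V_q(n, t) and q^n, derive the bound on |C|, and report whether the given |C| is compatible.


V_q(n, t) = 265, q^n = 15625, Hamming bound = 58, |C| = 73 > bound (violated).

Step 1: Compute V_q(n, t) = Σ_{j=0}^2 C(n, j) (q−1)^j.
  j = 0: C(6,0)·(4)^0 = 1·1 = 1.
  j = 1: C(6,1)·(4)^1 = 6·4 = 24.
  j = 2: C(6,2)·(4)^2 = 15·16 = 240.
  V_q(n, t) = 1 + 24 + 240 = 265.
Step 2: q^n = 5^6 = 15625.
Step 3: Hamming bound ⌊q^n / V_q(n,t)⌋ = ⌊15625/265⌋ = 58.
Step 4: Compare |C| = 73 to 58: violated.
The claimed |C| lies above the Hamming bound, so no 5-ary code of length 6 with d ≥ 5 can have 73 codewords.


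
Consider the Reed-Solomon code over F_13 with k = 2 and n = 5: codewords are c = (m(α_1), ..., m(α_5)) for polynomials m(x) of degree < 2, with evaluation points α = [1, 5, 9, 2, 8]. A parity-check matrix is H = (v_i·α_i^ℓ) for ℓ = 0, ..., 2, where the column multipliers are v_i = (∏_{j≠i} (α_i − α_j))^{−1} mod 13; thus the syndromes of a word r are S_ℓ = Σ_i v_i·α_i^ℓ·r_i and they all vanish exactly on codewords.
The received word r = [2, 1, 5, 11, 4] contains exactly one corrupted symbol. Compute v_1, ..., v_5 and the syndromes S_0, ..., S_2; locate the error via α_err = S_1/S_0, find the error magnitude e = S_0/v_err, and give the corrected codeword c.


S = (6, 6, 6), error at position 1, error magnitude e = 5, c = [10, 1, 5, 11, 4].

Step 1: column multipliers v_i = (∏_{j≠i}(α_i − α_j))^{−1} mod 13.
  i = 1 (α = 1): (1−5)(1−9)(1−2)(1−8) = (−4)·(−8)·(−1)·(−7) = 224 ≡ 3, so v_1 = 3^{−1} = 9 (mod 13).
  i = 2 (α = 5): (5−1)(5−9)(5−2)(5−8) = 4·(−4)·3·(−3) = 144 ≡ 1, so v_2 = 1^{−1} = 1 (mod 13).
  i = 3 (α = 9): (9−1)(9−5)(9−2)(9−8) = 8·4·7·1 = 224 ≡ 3, so v_3 = 3^{−1} = 9 (mod 13).
  i = 4 (α = 2): (2−1)(2−5)(2−9)(2−8) = 1·(−3)·(−7)·(−6) = −126 ≡ 4, so v_4 = 4^{−1} = 10 (mod 13).
  i = 5 (α = 8): (8−1)(8−5)(8−9)(8−2) = 7·3·(−1)·6 = −126 ≡ 4, so v_5 = 4^{−1} = 10 (mod 13).
  v = [9, 1, 9, 10, 10].
Step 2: syndromes of r = [2, 1, 5, 11, 4] (all sums mod 13).
  S_0 = Σ v_i r_i = 9·2 + 1·1 + 9·5 + 10·11 + 10·4 = 214 ≡ 6.
  S_1 = Σ v_i α_i r_i = 9·1·2 + 1·5·1 + 9·9·5 + 10·2·11 + 10·8·4 = 968 ≡ 6.
  α_i^2 mod 13 = [1, 12, 3, 4, 12].
  S_2 = Σ v_i α_i^2 r_i = 9·1·2 + 1·12·1 + 9·3·5 + 10·4·11 + 10·12·4 = 1085 ≡ 6.
  S = (6, 6, 6) ≠ 0, so r is not a codeword (an error is present).
Step 3: locate the error. For a single error e at position i, S_ℓ = v_i·e·α_i^ℓ, so α_err = S_1/S_0.
  S_0^{−1} = 6^{−1} = 11 (mod 13), so α_err = 6·11 = 66 ≡ 1 = α_1. Error position i = 1.
  Consistency check: S_2/S_1 = 6·11 = 66 ≡ 1 = α_err ✓ (single-error assumption holds).
Step 4: error magnitude e = S_0/v_1 = S_0·∏_{j≠1}(α_1 − α_j) = 6·3 = 18 ≡ 5 (mod 13).
Step 5: correct position 1: c_1 = r_1 − e = 2 − 5 ≡ 10 (mod 13). Hence c = [10, 1, 5, 11, 4].
  Check: interpolating c through the α_i gives m(x) = 9 + 1·x (degree < 2) with m(α_i) = c_i for every i, so c is indeed a codeword.


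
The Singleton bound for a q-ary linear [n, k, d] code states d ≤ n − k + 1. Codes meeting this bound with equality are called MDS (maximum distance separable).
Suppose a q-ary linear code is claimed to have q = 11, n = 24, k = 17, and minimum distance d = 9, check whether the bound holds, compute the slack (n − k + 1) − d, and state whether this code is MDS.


Singleton RHS = n − k + 1 = 8, slack = -1, bound violated (no such code; not MDS).

Singleton bound: d ≤ n − k + 1.
Here n = 24, k = 17, so n − k + 1 = 8.
Given d = 9, check d ≤ 8: NO.
Slack = (n − k + 1) − d = -1.
The slack is negative: d = 9 exceeds n − k + 1 = 8 by 1, so the Singleton bound is violated and no linear [24, 17, 9]_11 code can exist. In particular it is not MDS (MDS requires d = n − k + 1 exactly).
Description: the claimed parameters are [24, 17, 9]_11; such a code would be impossible (violates the Singleton bound).


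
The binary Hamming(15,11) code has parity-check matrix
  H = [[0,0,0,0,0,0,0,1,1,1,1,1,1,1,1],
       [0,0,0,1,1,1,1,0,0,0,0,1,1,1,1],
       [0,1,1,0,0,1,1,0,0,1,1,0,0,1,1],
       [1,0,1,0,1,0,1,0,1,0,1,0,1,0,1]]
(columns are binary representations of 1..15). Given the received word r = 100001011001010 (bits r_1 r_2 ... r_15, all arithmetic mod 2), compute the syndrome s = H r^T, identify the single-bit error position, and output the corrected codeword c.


s = (0, 1, 0, 0)^T, error position = 4, corrected codeword c = 100101011001010

Compute s = H r^T mod 2 one row at a time:
  s_1 = 1 + 1 + 0 + 0 + 1 + 0 + 1 + 0 = 4 ≡ 0 (mod 2).
  s_2 = 0 + 0 + 1 + 0 + 1 + 0 + 1 + 0 = 3 ≡ 1 (mod 2).
  s_3 = 0 + 0 + 1 + 0 + 0 + 0 + 1 + 0 = 2 ≡ 0 (mod 2).
  s_4 = 1 + 0 + 0 + 0 + 1 + 0 + 0 + 0 = 2 ≡ 0 (mod 2).
s = (0, 1, 0, 0)^T — this equals column 4 of H (binary 0100), so error is at position 4.
Correct: flip bit 4 of r = 100001011001010 to get c = 100101011001010.


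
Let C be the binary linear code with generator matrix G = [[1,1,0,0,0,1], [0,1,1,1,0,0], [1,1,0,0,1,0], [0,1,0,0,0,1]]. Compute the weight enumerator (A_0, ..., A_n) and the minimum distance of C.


Weight distribution: A_0 = 1, A_1 = 1, A_2 = 3, A_3 = 6, A_4 = 3, A_5 = 1, A_6 = 1. Minimum distance d = 1.

Enumerate all 2^4 = 16 messages m ∈ F_2^4.
For each, compute codeword c = mG in F_2^6, then tally its weight.
  m = 0000 → c = 000000, weight = 0.
  m = 1000 → c = 110001, weight = 3.
  m = 0100 → c = 011100, weight = 3.
  m = 1100 → c = 101101, weight = 4.
  m = 0010 → c = 110010, weight = 3.
  m = 1010 → c = 000011, weight = 2.
  m = 0110 → c = 101110, weight = 4.
  m = 1110 → c = 011111, weight = 5.
  m = 0001 → c = 010001, weight = 2.
  m = 1001 → c = 100000, weight = 1.
  m = 0101 → c = 001101, weight = 3.
  m = 1101 → c = 111100, weight = 4.
  m = 0011 → c = 100011, weight = 3.
  m = 1011 → c = 010010, weight = 2.
  m = 0111 → c = 111111, weight = 6.
  m = 1111 → c = 001110, weight = 3.
Tally weights:
  weight 0: 1 codewords.
  weight 1: 1 codewords.
  weight 2: 3 codewords.
  weight 3: 6 codewords.
  weight 4: 3 codewords.
  weight 5: 1 codewords.
  weight 6: 1 codewords.
Minimum distance d = smallest w > 0 with A_w > 0 = 1.
Sanity: Σ A_w = 16 = 2^4 = 16 ✓.


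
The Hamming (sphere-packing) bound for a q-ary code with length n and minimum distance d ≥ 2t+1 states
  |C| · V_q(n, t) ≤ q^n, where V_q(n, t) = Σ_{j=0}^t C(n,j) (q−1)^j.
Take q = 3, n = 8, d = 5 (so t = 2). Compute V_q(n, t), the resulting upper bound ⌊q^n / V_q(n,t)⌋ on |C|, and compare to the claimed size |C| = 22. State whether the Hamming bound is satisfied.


V_q(n, t) = 129, q^n = 6561, Hamming bound = 50, |C| = 22 ≤ bound (satisfied).

Step 1: Compute V_q(n, t) = Σ_{j=0}^2 C(n, j) (q−1)^j.
  j = 0: C(8,0)·(2)^0 = 1·1 = 1.
  j = 1: C(8,1)·(2)^1 = 8·2 = 16.
  j = 2: C(8,2)·(2)^2 = 28·4 = 112.
  V_q(n, t) = 1 + 16 + 112 = 129.
Step 2: q^n = 3^8 = 6561.
Step 3: Hamming bound ⌊q^n / V_q(n,t)⌋ = ⌊6561/129⌋ = 50.
Step 4: Compare |C| = 22 to 50: satisfied.
The claimed |C| lies below the Hamming bound.


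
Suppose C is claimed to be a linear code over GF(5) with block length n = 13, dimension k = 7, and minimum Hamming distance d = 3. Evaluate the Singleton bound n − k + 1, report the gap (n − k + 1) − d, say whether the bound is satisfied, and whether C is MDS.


Singleton RHS = n − k + 1 = 7, slack = 4, bound satisfied, not MDS.

Singleton bound: d ≤ n − k + 1.
Here n = 13, k = 7, so n − k + 1 = 7.
Given d = 3, check d ≤ 7: YES.
Slack = (n − k + 1) − d = 4.
The code is NOT MDS (slack = 4 > 0).
Description: the claimed parameters are [13, 7, 3]_5; such a code would be non-MDS.


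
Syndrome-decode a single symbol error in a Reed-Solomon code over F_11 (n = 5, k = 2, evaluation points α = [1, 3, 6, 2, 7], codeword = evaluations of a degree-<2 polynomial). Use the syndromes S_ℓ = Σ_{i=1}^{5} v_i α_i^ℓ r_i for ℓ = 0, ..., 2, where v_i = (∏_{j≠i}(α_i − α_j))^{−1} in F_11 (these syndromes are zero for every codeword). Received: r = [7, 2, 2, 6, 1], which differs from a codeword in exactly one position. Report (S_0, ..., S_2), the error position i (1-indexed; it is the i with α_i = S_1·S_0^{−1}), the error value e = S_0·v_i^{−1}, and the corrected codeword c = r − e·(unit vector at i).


S = (4, 1, 3), error at position 2, error magnitude e = 8, c = [7, 5, 2, 6, 1].

Step 1: column multipliers v_i = (∏_{j≠i}(α_i − α_j))^{−1} mod 11.
  i = 1 (α = 1): (1−3)(1−6)(1−2)(1−7) = (−2)·(−5)·(−1)·(−6) = 60 ≡ 5, so v_1 = 5^{−1} = 9 (mod 11).
  i = 2 (α = 3): (3−1)(3−6)(3−2)(3−7) = 2·(−3)·1·(−4) = 24 ≡ 2, so v_2 = 2^{−1} = 6 (mod 11).
  i = 3 (α = 6): (6−1)(6−3)(6−2)(6−7) = 5·3·4·(−1) = −60 ≡ 6, so v_3 = 6^{−1} = 2 (mod 11).
  i = 4 (α = 2): (2−1)(2−3)(2−6)(2−7) = 1·(−1)·(−4)·(−5) = −20 ≡ 2, so v_4 = 2^{−1} = 6 (mod 11).
  i = 5 (α = 7): (7−1)(7−3)(7−6)(7−2) = 6·4·1·5 = 120 ≡ 10, so v_5 = 10^{−1} = 10 (mod 11).
  v = [9, 6, 2, 6, 10].
Step 2: syndromes of r = [7, 2, 2, 6, 1] (all sums mod 11).
  S_0 = Σ v_i r_i = 9·7 + 6·2 + 2·2 + 6·6 + 10·1 = 125 ≡ 4.
  S_1 = Σ v_i α_i r_i = 9·1·7 + 6·3·2 + 2·6·2 + 6·2·6 + 10·7·1 = 265 ≡ 1.
  α_i^2 mod 11 = [1, 9, 3, 4, 5].
  S_2 = Σ v_i α_i^2 r_i = 9·1·7 + 6·9·2 + 2·3·2 + 6·4·6 + 10·5·1 = 377 ≡ 3.
  S = (4, 1, 3) ≠ 0, so r is not a codeword (an error is present).
Step 3: locate the error. For a single error e at position i, S_ℓ = v_i·e·α_i^ℓ, so α_err = S_1/S_0.
  S_0^{−1} = 4^{−1} = 3 (mod 11), so α_err = 1·3 = 3 ≡ 3 = α_2. Error position i = 2.
  Consistency check: S_2/S_1 = 3·1 = 3 ≡ 3 = α_err ✓ (single-error assumption holds).
Step 4: error magnitude e = S_0/v_2 = S_0·∏_{j≠2}(α_2 − α_j) = 4·2 = 8 ≡ 8 (mod 11).
Step 5: correct position 2: c_2 = r_2 − e = 2 − 8 ≡ 5 (mod 11). Hence c = [7, 5, 2, 6, 1].
  Check: interpolating c through the α_i gives m(x) = 8 + 10·x (degree < 2) with m(α_i) = c_i for every i, so c is indeed a codeword.


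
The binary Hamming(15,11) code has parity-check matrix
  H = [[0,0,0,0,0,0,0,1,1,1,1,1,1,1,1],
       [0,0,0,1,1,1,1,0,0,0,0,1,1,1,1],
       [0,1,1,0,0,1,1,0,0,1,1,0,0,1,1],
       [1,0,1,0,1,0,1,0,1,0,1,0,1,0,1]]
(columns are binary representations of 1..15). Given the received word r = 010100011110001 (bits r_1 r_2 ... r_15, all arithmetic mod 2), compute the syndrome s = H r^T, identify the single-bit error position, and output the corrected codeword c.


s = (1, 0, 0, 1)^T, error position = 9, corrected codeword c = 010100010110001

Compute s = H r^T mod 2 one row at a time:
  s_1 = 1 + 1 + 1 + 1 + 0 + 0 + 0 + 1 = 5 ≡ 1 (mod 2).
  s_2 = 1 + 0 + 0 + 0 + 0 + 0 + 0 + 1 = 2 ≡ 0 (mod 2).
  s_3 = 1 + 0 + 0 + 0 + 1 + 1 + 0 + 1 = 4 ≡ 0 (mod 2).
  s_4 = 0 + 0 + 0 + 0 + 1 + 1 + 0 + 1 = 3 ≡ 1 (mod 2).
s = (1, 0, 0, 1)^T — this equals column 9 of H (binary 1001), so error is at position 9.
Correct: flip bit 9 of r = 010100011110001 to get c = 010100010110001.


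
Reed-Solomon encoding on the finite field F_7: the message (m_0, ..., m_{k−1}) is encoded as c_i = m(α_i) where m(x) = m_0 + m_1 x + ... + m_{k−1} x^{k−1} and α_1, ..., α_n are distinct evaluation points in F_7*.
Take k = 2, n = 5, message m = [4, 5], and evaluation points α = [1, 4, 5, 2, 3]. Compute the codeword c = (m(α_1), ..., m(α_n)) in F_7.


c = [2, 3, 1, 0, 5]

Message polynomial: m(x) = 4 + 5·x (mod 7).
For each evaluation point α_i, compute m(α_i) mod 7:
  α_1 = 1: Horner steps 5 → 2, so m(1) = 2.
  α_2 = 4: Horner steps 5 → 3, so m(4) = 3.
  α_3 = 5: Horner steps 5 → 1, so m(5) = 1.
  α_4 = 2: Horner steps 5 → 0, so m(2) = 0.
  α_5 = 3: Horner steps 5 → 5, so m(3) = 5.
Codeword c = [2, 3, 1, 0, 5] ∈ F_7^5.


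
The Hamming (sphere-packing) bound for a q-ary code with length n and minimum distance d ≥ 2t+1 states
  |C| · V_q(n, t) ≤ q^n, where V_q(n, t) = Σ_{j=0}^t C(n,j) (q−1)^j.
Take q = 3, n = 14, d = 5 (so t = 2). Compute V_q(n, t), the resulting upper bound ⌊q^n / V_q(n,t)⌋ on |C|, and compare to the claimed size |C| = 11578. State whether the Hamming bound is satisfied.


V_q(n, t) = 393, q^n = 4782969, Hamming bound = 12170, |C| = 11578 ≤ bound (satisfied).

Step 1: Compute V_q(n, t) = Σ_{j=0}^2 C(n, j) (q−1)^j.
  j = 0: C(14,0)·(2)^0 = 1·1 = 1.
  j = 1: C(14,1)·(2)^1 = 14·2 = 28.
  j = 2: C(14,2)·(2)^2 = 91·4 = 364.
  V_q(n, t) = 1 + 28 + 364 = 393.
Step 2: q^n = 3^14 = 4782969.
Step 3: Hamming bound ⌊q^n / V_q(n,t)⌋ = ⌊4782969/393⌋ = 12170.
Step 4: Compare |C| = 11578 to 12170: satisfied.
The claimed |C| lies below the Hamming bound.


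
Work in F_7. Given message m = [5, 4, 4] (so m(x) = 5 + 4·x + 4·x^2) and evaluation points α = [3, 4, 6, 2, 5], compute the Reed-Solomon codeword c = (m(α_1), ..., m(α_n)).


c = [4, 1, 5, 1, 6]

Message polynomial: m(x) = 5 + 4·x + 4·x^2 (mod 7).
For each evaluation point α_i, compute m(α_i) mod 7:
  α_1 = 3: Horner steps 4 → 2 → 4, so m(3) = 4.
  α_2 = 4: Horner steps 4 → 6 → 1, so m(4) = 1.
  α_3 = 6: Horner steps 4 → 0 → 5, so m(6) = 5.
  α_4 = 2: Horner steps 4 → 5 → 1, so m(2) = 1.
  α_5 = 5: Horner steps 4 → 3 → 6, so m(5) = 6.
Codeword c = [4, 1, 5, 1, 6] ∈ F_7^5.


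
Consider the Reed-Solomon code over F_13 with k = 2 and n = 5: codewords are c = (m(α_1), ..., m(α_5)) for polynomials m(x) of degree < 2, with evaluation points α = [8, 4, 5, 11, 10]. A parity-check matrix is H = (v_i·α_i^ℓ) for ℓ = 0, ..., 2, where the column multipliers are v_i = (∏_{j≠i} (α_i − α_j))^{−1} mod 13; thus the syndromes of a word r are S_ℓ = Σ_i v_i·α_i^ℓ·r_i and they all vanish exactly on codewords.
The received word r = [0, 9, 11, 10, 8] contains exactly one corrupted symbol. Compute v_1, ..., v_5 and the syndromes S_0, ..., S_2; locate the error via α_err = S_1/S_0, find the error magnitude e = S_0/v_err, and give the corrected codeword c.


S = (5, 1, 8), error at position 1, error magnitude e = 9, c = [4, 9, 11, 10, 8].

Step 1: column multipliers v_i = (∏_{j≠i}(α_i − α_j))^{−1} mod 13.
  i = 1 (α = 8): (8−4)(8−5)(8−11)(8−10) = 4·3·(−3)·(−2) = 72 ≡ 7, so v_1 = 7^{−1} = 2 (mod 13).
  i = 2 (α = 4): (4−8)(4−5)(4−11)(4−10) = (−4)·(−1)·(−7)·(−6) = 168 ≡ 12, so v_2 = 12^{−1} = 12 (mod 13).
  i = 3 (α = 5): (5−8)(5−4)(5−11)(5−10) = (−3)·1·(−6)·(−5) = −90 ≡ 1, so v_3 = 1^{−1} = 1 (mod 13).
  i = 4 (α = 11): (11−8)(11−4)(11−5)(11−10) = 3·7·6·1 = 126 ≡ 9, so v_4 = 9^{−1} = 3 (mod 13).
  i = 5 (α = 10): (10−8)(10−4)(10−5)(10−11) = 2·6·5·(−1) = −60 ≡ 5, so v_5 = 5^{−1} = 8 (mod 13).
  v = [2, 12, 1, 3, 8].
Step 2: syndromes of r = [0, 9, 11, 10, 8] (all sums mod 13).
  S_0 = Σ v_i r_i = 2·0 + 12·9 + 1·11 + 3·10 + 8·8 = 213 ≡ 5.
  S_1 = Σ v_i α_i r_i = 2·8·0 + 12·4·9 + 1·5·11 + 3·11·10 + 8·10·8 = 1457 ≡ 1.
  α_i^2 mod 13 = [12, 3, 12, 4, 9].
  S_2 = Σ v_i α_i^2 r_i = 2·12·0 + 12·3·9 + 1·12·11 + 3·4·10 + 8·9·8 = 1152 ≡ 8.
  S = (5, 1, 8) ≠ 0, so r is not a codeword (an error is present).
Step 3: locate the error. For a single error e at position i, S_ℓ = v_i·e·α_i^ℓ, so α_err = S_1/S_0.
  S_0^{−1} = 5^{−1} = 8 (mod 13), so α_err = 1·8 = 8 ≡ 8 = α_1. Error position i = 1.
  Consistency check: S_2/S_1 = 8·1 = 8 ≡ 8 = α_err ✓ (single-error assumption holds).
Step 4: error magnitude e = S_0/v_1 = S_0·∏_{j≠1}(α_1 − α_j) = 5·7 = 35 ≡ 9 (mod 13).
Step 5: correct position 1: c_1 = r_1 − e = 0 − 9 ≡ 4 (mod 13). Hence c = [4, 9, 11, 10, 8].
  Check: interpolating c through the α_i gives m(x) = 1 + 2·x (degree < 2) with m(α_i) = c_i for every i, so c is indeed a codeword.


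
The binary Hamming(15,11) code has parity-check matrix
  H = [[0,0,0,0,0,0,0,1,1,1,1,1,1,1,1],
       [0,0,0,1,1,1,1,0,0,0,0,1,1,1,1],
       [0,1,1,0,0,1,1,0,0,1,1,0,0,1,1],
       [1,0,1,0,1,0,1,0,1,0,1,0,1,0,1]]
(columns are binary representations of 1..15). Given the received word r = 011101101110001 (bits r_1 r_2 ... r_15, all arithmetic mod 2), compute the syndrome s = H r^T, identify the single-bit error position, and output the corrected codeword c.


s = (0, 0, 1, 1)^T, error position = 3, corrected codeword c = 010101101110001

Compute s = H r^T mod 2 one row at a time:
  s_1 = 0 + 1 + 1 + 1 + 0 + 0 + 0 + 1 = 4 ≡ 0 (mod 2).
  s_2 = 1 + 0 + 1 + 1 + 0 + 0 + 0 + 1 = 4 ≡ 0 (mod 2).
  s_3 = 1 + 1 + 1 + 1 + 1 + 1 + 0 + 1 = 7 ≡ 1 (mod 2).
  s_4 = 0 + 1 + 0 + 1 + 1 + 1 + 0 + 1 = 5 ≡ 1 (mod 2).
s = (0, 0, 1, 1)^T — this equals column 3 of H (binary 0011), so error is at position 3.
Correct: flip bit 3 of r = 011101101110001 to get c = 010101101110001.


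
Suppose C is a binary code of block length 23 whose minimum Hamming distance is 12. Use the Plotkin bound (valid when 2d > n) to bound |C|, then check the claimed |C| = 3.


Plotkin bound M ≤ 24; given |C| = 3 ≤ bound (satisfied).

Check applicability: 2d = 24, n = 23.
2d − n = 1 > 0, so Plotkin applies.
Compute d/(2d−n) = 12/1 ≈ 12.0000.
⌊d/(2d−n)⌋ = 12.
Plotkin bound: M ≤ 2·12 = 24.
Given |C| = 3, check: satisfied.
This |C| is below the Plotkin bound.


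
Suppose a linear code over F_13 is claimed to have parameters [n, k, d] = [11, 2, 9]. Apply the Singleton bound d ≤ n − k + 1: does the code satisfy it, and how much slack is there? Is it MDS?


Singleton RHS = n − k + 1 = 10, slack = 1, bound satisfied, not MDS.

Singleton bound: d ≤ n − k + 1.
Here n = 11, k = 2, so n − k + 1 = 10.
Given d = 9, check d ≤ 10: YES.
Slack = (n − k + 1) − d = 1.
The code is NOT MDS (slack = 1 > 0).
Description: the claimed parameters are [11, 2, 9]_13; such a code would be non-MDS.


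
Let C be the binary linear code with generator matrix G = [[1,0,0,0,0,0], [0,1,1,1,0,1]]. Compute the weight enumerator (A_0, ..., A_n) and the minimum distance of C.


Weight distribution: A_0 = 1, A_1 = 1, A_4 = 1, A_5 = 1. Minimum distance d = 1.

Enumerate all 2^2 = 4 messages m ∈ F_2^2.
For each, compute codeword c = mG in F_2^6, then tally its weight.
  m = 00 → c = 000000, weight = 0.
  m = 10 → c = 100000, weight = 1.
  m = 01 → c = 011101, weight = 4.
  m = 11 → c = 111101, weight = 5.
Tally weights:
  weight 0: 1 codewords.
  weight 1: 1 codewords.
  weight 4: 1 codewords.
  weight 5: 1 codewords.
Minimum distance d = smallest w > 0 with A_w > 0 = 1.
Sanity: Σ A_w = 4 = 2^2 = 4 ✓.


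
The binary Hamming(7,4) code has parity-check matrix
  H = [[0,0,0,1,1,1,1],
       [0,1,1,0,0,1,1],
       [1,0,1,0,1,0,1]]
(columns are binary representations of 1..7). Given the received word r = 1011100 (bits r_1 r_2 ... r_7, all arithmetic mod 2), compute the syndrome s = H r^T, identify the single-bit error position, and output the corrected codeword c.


s = (0, 1, 1)^T, error position = 3, corrected codeword c = 1001100

Compute s = H r^T mod 2 one row at a time:
  s_1 = 1 + 1 + 0 + 0 = 2 ≡ 0 (mod 2).
  s_2 = 0 + 1 + 0 + 0 = 1 ≡ 1 (mod 2).
  s_3 = 1 + 1 + 1 + 0 = 3 ≡ 1 (mod 2).
s = (0, 1, 1)^T — this equals column 3 of H (binary 011), so error is at position 3.
Correct: flip bit 3 of r = 1011100 to get c = 1001100.


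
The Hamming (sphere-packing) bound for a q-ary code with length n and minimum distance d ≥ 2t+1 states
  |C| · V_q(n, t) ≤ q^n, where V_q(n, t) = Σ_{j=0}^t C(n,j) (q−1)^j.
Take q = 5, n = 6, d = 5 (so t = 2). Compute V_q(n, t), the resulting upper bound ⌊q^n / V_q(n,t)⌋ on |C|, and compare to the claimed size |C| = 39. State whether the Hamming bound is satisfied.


V_q(n, t) = 265, q^n = 15625, Hamming bound = 58, |C| = 39 ≤ bound (satisfied).

Step 1: Compute V_q(n, t) = Σ_{j=0}^2 C(n, j) (q−1)^j.
  j = 0: C(6,0)·(4)^0 = 1·1 = 1.
  j = 1: C(6,1)·(4)^1 = 6·4 = 24.
  j = 2: C(6,2)·(4)^2 = 15·16 = 240.
  V_q(n, t) = 1 + 24 + 240 = 265.
Step 2: q^n = 5^6 = 15625.
Step 3: Hamming bound ⌊q^n / V_q(n,t)⌋ = ⌊15625/265⌋ = 58.
Step 4: Compare |C| = 39 to 58: satisfied.
The claimed |C| lies below the Hamming bound.


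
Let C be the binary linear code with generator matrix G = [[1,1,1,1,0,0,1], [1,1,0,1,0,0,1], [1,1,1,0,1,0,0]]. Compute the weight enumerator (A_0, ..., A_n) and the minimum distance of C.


Weight distribution: A_0 = 1, A_1 = 1, A_3 = 2, A_4 = 3, A_5 = 1. Minimum distance d = 1.

Enumerate all 2^3 = 8 messages m ∈ F_2^3.
For each, compute codeword c = mG in F_2^7, then tally its weight.
  m = 000 → c = 0000000, weight = 0.
  m = 100 → c = 1111001, weight = 5.
  m = 010 → c = 1101001, weight = 4.
  m = 110 → c = 0010000, weight = 1.
  m = 001 → c = 1110100, weight = 4.
  m = 101 → c = 0001101, weight = 3.
  m = 011 → c = 0011101, weight = 4.
  m = 111 → c = 1100100, weight = 3.
Tally weights:
  weight 0: 1 codewords.
  weight 1: 1 codewords.
  weight 3: 2 codewords.
  weight 4: 3 codewords.
  weight 5: 1 codewords.
Minimum distance d = smallest w > 0 with A_w > 0 = 1.
Sanity: Σ A_w = 8 = 2^3 = 8 ✓.


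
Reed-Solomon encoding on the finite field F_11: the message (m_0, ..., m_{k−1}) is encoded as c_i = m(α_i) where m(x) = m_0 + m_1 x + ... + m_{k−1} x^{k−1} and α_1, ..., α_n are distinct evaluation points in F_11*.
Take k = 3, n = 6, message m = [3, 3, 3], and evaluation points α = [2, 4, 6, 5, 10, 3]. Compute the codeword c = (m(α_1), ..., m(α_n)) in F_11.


c = [10, 8, 8, 5, 3, 6]

Message polynomial: m(x) = 3 + 3·x + 3·x^2 (mod 11).
For each evaluation point α_i, compute m(α_i) mod 11:
  α_1 = 2: Horner steps 3 → 9 → 10, so m(2) = 10.
  α_2 = 4: Horner steps 3 → 4 → 8, so m(4) = 8.
  α_3 = 6: Horner steps 3 → 10 → 8, so m(6) = 8.
  α_4 = 5: Horner steps 3 → 7 → 5, so m(5) = 5.
  α_5 = 10: Horner steps 3 → 0 → 3, so m(10) = 3.
  α_6 = 3: Horner steps 3 → 1 → 6, so m(3) = 6.
Codeword c = [10, 8, 8, 5, 3, 6] ∈ F_11^6.


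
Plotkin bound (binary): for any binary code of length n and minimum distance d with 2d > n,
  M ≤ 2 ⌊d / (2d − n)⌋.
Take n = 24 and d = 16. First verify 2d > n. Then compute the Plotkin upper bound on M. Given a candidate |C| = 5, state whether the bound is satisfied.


Plotkin bound M ≤ 4; given |C| = 5 > bound (violated).

Check applicability: 2d = 32, n = 24.
2d − n = 8 > 0, so Plotkin applies.
Compute d/(2d−n) = 16/8 ≈ 2.0000.
⌊d/(2d−n)⌋ = 2.
Plotkin bound: M ≤ 2·2 = 4.
Given |C| = 5, check: VIOLATED.
This |C| is above the Plotkin bound, so no binary code with n = 24, d = 16 and 5 codewords exists.


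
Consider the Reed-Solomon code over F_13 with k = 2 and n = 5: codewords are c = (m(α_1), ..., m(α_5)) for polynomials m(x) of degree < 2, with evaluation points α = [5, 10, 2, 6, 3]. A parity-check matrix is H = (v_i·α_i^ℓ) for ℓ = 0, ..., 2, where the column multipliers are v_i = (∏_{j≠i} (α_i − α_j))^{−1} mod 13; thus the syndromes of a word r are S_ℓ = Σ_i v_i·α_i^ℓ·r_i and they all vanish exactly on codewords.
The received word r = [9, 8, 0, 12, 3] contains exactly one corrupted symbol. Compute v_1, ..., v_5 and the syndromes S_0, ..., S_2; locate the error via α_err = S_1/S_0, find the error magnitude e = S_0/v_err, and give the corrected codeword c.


S = (5, 11, 6), error at position 2, error magnitude e = 10, c = [9, 11, 0, 12, 3].

Step 1: column multipliers v_i = (∏_{j≠i}(α_i − α_j))^{−1} mod 13.
  i = 1 (α = 5): (5−10)(5−2)(5−6)(5−3) = (−5)·3·(−1)·2 = 30 ≡ 4, so v_1 = 4^{−1} = 10 (mod 13).
  i = 2 (α = 10): (10−5)(10−2)(10−6)(10−3) = 5·8·4·7 = 1120 ≡ 2, so v_2 = 2^{−1} = 7 (mod 13).
  i = 3 (α = 2): (2−5)(2−10)(2−6)(2−3) = (−3)·(−8)·(−4)·(−1) = 96 ≡ 5, so v_3 = 5^{−1} = 8 (mod 13).
  i = 4 (α = 6): (6−5)(6−10)(6−2)(6−3) = 1·(−4)·4·3 = −48 ≡ 4, so v_4 = 4^{−1} = 10 (mod 13).
  i = 5 (α = 3): (3−5)(3−10)(3−2)(3−6) = (−2)·(−7)·1·(−3) = −42 ≡ 10, so v_5 = 10^{−1} = 4 (mod 13).
  v = [10, 7, 8, 10, 4].
Step 2: syndromes of r = [9, 8, 0, 12, 3] (all sums mod 13).
  S_0 = Σ v_i r_i = 10·9 + 7·8 + 8·0 + 10·12 + 4·3 = 278 ≡ 5.
  S_1 = Σ v_i α_i r_i = 10·5·9 + 7·10·8 + 8·2·0 + 10·6·12 + 4·3·3 = 1766 ≡ 11.
  α_i^2 mod 13 = [12, 9, 4, 10, 9].
  S_2 = Σ v_i α_i^2 r_i = 10·12·9 + 7·9·8 + 8·4·0 + 10·10·12 + 4·9·3 = 2892 ≡ 6.
  S = (5, 11, 6) ≠ 0, so r is not a codeword (an error is present).
Step 3: locate the error. For a single error e at position i, S_ℓ = v_i·e·α_i^ℓ, so α_err = S_1/S_0.
  S_0^{−1} = 5^{−1} = 8 (mod 13), so α_err = 11·8 = 88 ≡ 10 = α_2. Error position i = 2.
  Consistency check: S_2/S_1 = 6·6 = 36 ≡ 10 = α_err ✓ (single-error assumption holds).
Step 4: error magnitude e = S_0/v_2 = S_0·∏_{j≠2}(α_2 − α_j) = 5·2 = 10 ≡ 10 (mod 13).
Step 5: correct position 2: c_2 = r_2 − e = 8 − 10 ≡ 11 (mod 13). Hence c = [9, 11, 0, 12, 3].
  Check: interpolating c through the α_i gives m(x) = 7 + 3·x (degree < 2) with m(α_i) = c_i for every i, so c is indeed a codeword.


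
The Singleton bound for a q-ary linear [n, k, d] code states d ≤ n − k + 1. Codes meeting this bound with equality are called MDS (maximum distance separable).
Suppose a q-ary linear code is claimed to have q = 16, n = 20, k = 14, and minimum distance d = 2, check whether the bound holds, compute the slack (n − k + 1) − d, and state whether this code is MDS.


Singleton RHS = n − k + 1 = 7, slack = 5, bound satisfied, not MDS.

Singleton bound: d ≤ n − k + 1.
Here n = 20, k = 14, so n − k + 1 = 7.
Given d = 2, check d ≤ 7: YES.
Slack = (n − k + 1) − d = 5.
The code is NOT MDS (slack = 5 > 0).
Description: the claimed parameters are [20, 14, 2]_16; such a code would be non-MDS.
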